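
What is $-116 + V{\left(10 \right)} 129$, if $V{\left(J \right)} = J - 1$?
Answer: $1045$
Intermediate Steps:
$V{\left(J \right)} = -1 + J$ ($V{\left(J \right)} = J - 1 = -1 + J$)
$-116 + V{\left(10 \right)} 129 = -116 + \left(-1 + 10\right) 129 = -116 + 9 \cdot 129 = -116 + 1161 = 1045$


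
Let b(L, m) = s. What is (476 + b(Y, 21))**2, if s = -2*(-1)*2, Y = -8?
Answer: 230400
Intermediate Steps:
s = 4 (s = 2*2 = 4)
b(L, m) = 4
(476 + b(Y, 21))**2 = (476 + 4)**2 = 480**2 = 230400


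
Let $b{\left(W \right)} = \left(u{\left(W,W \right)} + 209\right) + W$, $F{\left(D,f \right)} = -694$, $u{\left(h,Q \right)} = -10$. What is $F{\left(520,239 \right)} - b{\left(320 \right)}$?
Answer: $-1213$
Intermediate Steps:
$b{\left(W \right)} = 199 + W$ ($b{\left(W \right)} = \left(-10 + 209\right) + W = 199 + W$)
$F{\left(520,239 \right)} - b{\left(320 \right)} = -694 - \left(199 + 320\right) = -694 - 519 = -1213$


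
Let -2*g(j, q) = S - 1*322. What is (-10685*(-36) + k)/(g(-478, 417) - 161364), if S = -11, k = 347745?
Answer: -97654/21493 ≈ -4.5435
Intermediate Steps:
g(j, q) = 333/2 (g(j, q) = -(-11 - 1*322)/2 = -(-11 - 322)/2 = -1/2*(-333) = 333/2)
(-10685*(-36) + k)/(g(-478, 417) - 161364) = (-10685*(-36) + 347745)/(333/2 - 161364) = (384660 + 347745)/(-322395/2) = 732405*(-2/322395) = -97654/21493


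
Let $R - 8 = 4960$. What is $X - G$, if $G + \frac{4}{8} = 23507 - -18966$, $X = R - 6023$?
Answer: $- \frac{87055}{2} \approx -43528.0$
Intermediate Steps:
$R = 4968$ ($R = 8 + 4960 = 4968$)
$X = -1055$ ($X = 4968 - 6023 = -1055$)
$G = \frac{84945}{2}$ ($G = - \frac{1}{2} + \left(23507 - -18966\right) = - \frac{1}{2} + \left(23507 + 18966\right) = - \frac{1}{2} + 42473 = \frac{84945}{2} \approx 42473.0$)
$X - G = -1055 - \frac{84945}{2} = - \frac{87055}{2}$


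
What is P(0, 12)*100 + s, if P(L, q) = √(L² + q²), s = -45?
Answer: 1155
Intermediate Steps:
P(0, 12)*100 + s = √(0² + 12²)*100 - 45 = √(0 + 144)*100 - 45 = √144*100 - 45 = 12*100 - 45 = 1200 - 45 = 1155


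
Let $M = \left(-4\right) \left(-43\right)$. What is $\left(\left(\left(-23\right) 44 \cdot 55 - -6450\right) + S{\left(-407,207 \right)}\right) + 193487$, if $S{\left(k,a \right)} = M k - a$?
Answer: $74066$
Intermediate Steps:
$M = 172$
$S{\left(k,a \right)} = - a + 172 k$ ($S{\left(k,a \right)} = 172 k - a = - a + 172 k$)
$\left(\left(\left(-23\right) 44 \cdot 55 - -6450\right) + S{\left(-407,207 \right)}\right) + 193487 = \left(\left(\left(-23\right) 44 \cdot 55 - -6450\right) + \left(\left(-1\right) 207 + 172 \left(-407\right)\right)\right) + 193487 = \left(\left(\left(-1012\right) 55 + 6450\right) - 70211\right) + 193487 = \left(\left(-55660 + 6450\right) - 70211\right) + 193487 = \left(-49210 - 70211\right) + 193487 = -119421 + 193487 = 74066$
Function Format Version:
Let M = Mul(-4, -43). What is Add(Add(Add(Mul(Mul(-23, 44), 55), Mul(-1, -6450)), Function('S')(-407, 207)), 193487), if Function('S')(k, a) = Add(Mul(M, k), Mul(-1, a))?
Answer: 74066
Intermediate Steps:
M = 172
Function('S')(k, a) = Add(Mul(-1, a), Mul(172, k)) (Function('S')(k, a) = Add(Mul(172, k), Mul(-1, a)) = Add(Mul(-1, a), Mul(172, k)))
Add(Add(Add(Mul(Mul(-23, 44), 55), Mul(-1, -6450)), Function('S')(-407, 207)), 193487) = Add(Add(Add(Mul(Mul(-23, 44), 55), Mul(-1, -6450)), Add(Mul(-1, 207), Mul(172, -407))), 193487) = Add(Add(Add(Mul(-1012, 55), 6450), Add(-207, -70004)), 193487) = Add(Add(Add(-55660, 6450), -70211), 193487) = Add(Add(-49210, -70211), 193487) = Add(-119421, 193487) = 74066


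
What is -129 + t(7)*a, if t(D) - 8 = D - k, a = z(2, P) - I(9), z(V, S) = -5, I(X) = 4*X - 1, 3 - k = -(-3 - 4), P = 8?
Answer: -889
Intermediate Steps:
k = -4 (k = 3 - (-1)*(-3 - 4) = 3 - (-1)*(-7) = 3 - 1*7 = 3 - 7 = -4)
I(X) = -1 + 4*X
a = -40 (a = -5 - (-1 + 4*9) = -5 - (-1 + 36) = -5 - 1*35 = -5 - 35 = -40)
t(D) = 12 + D (t(D) = 8 + (D - 1*(-4)) = 8 + (D + 4) = 8 + (4 + D) = 12 + D)
-129 + t(7)*a = -129 + (12 + 7)*(-40) = -129 + 19*(-40) = -129 - 760 = -889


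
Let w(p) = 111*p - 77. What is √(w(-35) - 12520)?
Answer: I*√16482 ≈ 128.38*I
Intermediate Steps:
w(p) = -77 + 111*p
√(w(-35) - 12520) = √((-77 + 111*(-35)) - 12520) = √((-77 - 3885) - 12520) = √(-3962 - 12520) = √(-16482) = I*√16482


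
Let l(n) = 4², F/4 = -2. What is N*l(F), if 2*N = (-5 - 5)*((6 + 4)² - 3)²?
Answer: -752720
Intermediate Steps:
F = -8 (F = 4*(-2) = -8)
l(n) = 16
N = -47045 (N = ((-5 - 5)*((6 + 4)² - 3)²)/2 = (-10*(10² - 3)²)/2 = (-10*(100 - 3)²)/2 = (-10*97²)/2 = (-10*9409)/2 = (½)*(-94090) = -47045)
N*l(F) = -47045*16 = -752720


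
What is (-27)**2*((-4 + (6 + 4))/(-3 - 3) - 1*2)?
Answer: -2187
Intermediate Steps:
(-27)**2*((-4 + (6 + 4))/(-3 - 3) - 1*2) = 729*((-4 + 10)/(-6) - 2) = 729*(6*(-1/6) - 2) = 729*(-1 - 2) = 729*(-3) = -2187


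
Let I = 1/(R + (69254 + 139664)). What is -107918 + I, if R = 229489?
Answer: -47312006625/438407 ≈ -1.0792e+5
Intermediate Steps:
I = 1/438407 (I = 1/(229489 + (69254 + 139664)) = 1/(229489 + 208918) = 1/438407 ≈ 2.2810e-6)
-107918 + I = -107918 + 1/438407 = -47312006625/438407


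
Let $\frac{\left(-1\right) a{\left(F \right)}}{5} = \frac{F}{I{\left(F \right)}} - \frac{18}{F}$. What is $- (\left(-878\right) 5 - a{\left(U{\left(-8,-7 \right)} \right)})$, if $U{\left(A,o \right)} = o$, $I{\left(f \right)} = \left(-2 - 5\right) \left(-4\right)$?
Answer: $\frac{122595}{28} \approx 4378.4$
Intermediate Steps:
$I{\left(f \right)} = 28$ ($I{\left(f \right)} = \left(-7\right) \left(-4\right) = 28$)
$a{\left(F \right)} = \frac{90}{F} - \frac{5 F}{28}$ ($a{\left(F \right)} = - 5 \left(\frac{F}{28} - \frac{18}{F}\right) = - 5 \left(- \frac{18}{F} + \frac{F}{28}\right) = \frac{90}{F} - \frac{5 F}{28}$)
$- (\left(-878\right) 5 - a{\left(U{\left(-8,-7 \right)} \right)}) = - (\left(-878\right) 5 - \left(\frac{90}{-7} - - \frac{5}{4}\right)) = - (-4390 - \left(90 \left(- \frac{1}{7}\right) + \frac{5}{4}\right)) = - (-4390 - \left(- \frac{90}{7} + \frac{5}{4}\right)) = - (-4390 - - \frac{325}{28}) = - (-4390 + \frac{325}{28}) = \left(-1\right) \left(- \frac{122595}{28}\right) = \frac{122595}{28}$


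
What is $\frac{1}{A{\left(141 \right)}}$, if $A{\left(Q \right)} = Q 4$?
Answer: $\frac{1}{564} \approx 0.0017731$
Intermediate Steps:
$A{\left(Q \right)} = 4 Q$
$\frac{1}{A{\left(141 \right)}} = \frac{1}{4 \cdot 141} = \frac{1}{564}$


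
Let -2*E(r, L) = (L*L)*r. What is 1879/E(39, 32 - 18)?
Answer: -1879/3822 ≈ -0.49163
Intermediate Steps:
E(r, L) = -r*L²/2 (E(r, L) = -L*L*r/2 = -L²*r/2 = -r*L²/2)
1879/E(39, 32 - 18) = 1879/((-½*39*(32 - 18)²)) = 1879/((-½*39*14²)) = 1879/((-½*39*196)) = 1879/(-3822) = 1879*(-1/3822) = -1879/3822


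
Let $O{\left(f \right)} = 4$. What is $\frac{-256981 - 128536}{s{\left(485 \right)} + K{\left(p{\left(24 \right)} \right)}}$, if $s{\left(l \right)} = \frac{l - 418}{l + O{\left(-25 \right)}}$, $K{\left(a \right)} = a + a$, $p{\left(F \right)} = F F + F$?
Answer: $- \frac{188517813}{586867} \approx -321.23$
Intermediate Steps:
$p{\left(F \right)} = F + F^{2}$ ($p{\left(F \right)} = F^{2} + F = F + F^{2}$)
$K{\left(a \right)} = 2 a$
$s{\left(l \right)} = \frac{-418 + l}{4 + l}$ ($s{\left(l \right)} = \frac{l - 418}{l + 4} = \frac{-418 + l}{4 + l}$)
$\frac{-256981 - 128536}{s{\left(485 \right)} + K{\left(p{\left(24 \right)} \right)}} = \frac{-256981 - 128536}{\frac{-418 + 485}{4 + 485} + 2 \cdot 24 \left(1 + 24\right)} = - \frac{385517}{\frac{1}{489} \cdot 67 + 2 \cdot 24 \cdot 25} = - \frac{385517}{\frac{1}{489} \cdot 67 + 2 \cdot 600} = - \frac{385517}{\frac{67}{489} + 1200} = - \frac{385517}{\frac{586867}{489}} = \left(-385517\right) \frac{489}{586867} = - \frac{188517813}{586867}$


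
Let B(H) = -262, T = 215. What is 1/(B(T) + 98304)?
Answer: 1/98042 ≈ 1.0200e-5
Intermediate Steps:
1/(B(T) + 98304) = 1/(-262 + 98304) = 1/98042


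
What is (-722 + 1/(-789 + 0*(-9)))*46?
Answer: -26204314/789 ≈ -33212.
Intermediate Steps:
(-722 + 1/(-789 + 0*(-9)))*46 = (-722 + 1/(-789 + 0))*46 = (-722 + 1/(-789))*46 = (-722 - 1/789)*46 = -569659/789*46 = -26204314/789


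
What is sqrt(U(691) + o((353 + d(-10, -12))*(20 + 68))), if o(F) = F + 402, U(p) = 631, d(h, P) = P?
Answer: 3*sqrt(3449) ≈ 176.18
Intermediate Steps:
o(F) = 402 + F
sqrt(U(691) + o((353 + d(-10, -12))*(20 + 68))) = sqrt(631 + (402 + (353 - 12)*(20 + 68))) = sqrt(631 + (402 + 341*88)) = sqrt(631 + (402 + 30008)) = sqrt(631 + 30410) = sqrt(31041) = 3*sqrt(3449)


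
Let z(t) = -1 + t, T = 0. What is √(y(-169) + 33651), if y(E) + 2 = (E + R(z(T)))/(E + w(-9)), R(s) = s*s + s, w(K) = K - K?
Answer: 5*√1346 ≈ 183.44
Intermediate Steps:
w(K) = 0
R(s) = s + s² (R(s) = s² + s = s + s²)
y(E) = -1 (y(E) = -2 + (E + (-1 + 0)*(1 + (-1 + 0)))/(E + 0) = -2 + (E - (1 - 1))/E = -2 + (E - 1*0)/E = -2 + (E + 0)/E = -2 + E/E = -2 + 1 = -1)
√(y(-169) + 33651) = √(-1 + 33651) = √33650 = 5*√1346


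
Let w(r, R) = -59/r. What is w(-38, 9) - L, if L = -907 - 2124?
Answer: 115237/38 ≈ 3032.6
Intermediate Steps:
L = -3031
w(-38, 9) - L = -59/(-38) - 1*(-3031) = -59*(-1/38) + 3031 = 59/38 + 3031 = 115237/38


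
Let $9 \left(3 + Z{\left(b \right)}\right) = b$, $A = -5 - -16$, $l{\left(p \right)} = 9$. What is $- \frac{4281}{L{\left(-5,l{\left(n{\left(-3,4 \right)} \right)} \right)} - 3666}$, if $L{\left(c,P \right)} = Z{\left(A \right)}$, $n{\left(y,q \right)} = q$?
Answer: $\frac{38529}{33010} \approx 1.1672$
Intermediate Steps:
$A = 11$ ($A = -5 + 16 = 11$)
$Z{\left(b \right)} = -3 + \frac{b}{9}$
$L{\left(c,P \right)} = - \frac{16}{9}$ ($L{\left(c,P \right)} = -3 + \frac{1}{9} \cdot 11 = -3 + \frac{11}{9} = - \frac{16}{9}$)
$- \frac{4281}{L{\left(-5,l{\left(n{\left(-3,4 \right)} \right)} \right)} - 3666} = - \frac{4281}{- \frac{16}{9} - 3666} = - \frac{4281}{- \frac{33010}{9}} = \left(-4281\right) \left(- \frac{9}{33010}\right) = \frac{38529}{33010}$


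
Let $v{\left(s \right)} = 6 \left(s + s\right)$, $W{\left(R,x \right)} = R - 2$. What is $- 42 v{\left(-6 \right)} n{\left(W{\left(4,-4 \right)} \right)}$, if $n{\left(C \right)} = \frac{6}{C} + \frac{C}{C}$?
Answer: $12096$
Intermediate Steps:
$W{\left(R,x \right)} = -2 + R$
$v{\left(s \right)} = 12 s$ ($v{\left(s \right)} = 6 \cdot 2 s = 12 s$)
$n{\left(C \right)} = 1 + \frac{6}{C}$ ($n{\left(C \right)} = \frac{6}{C} + 1 = 1 + \frac{6}{C}$)
$- 42 v{\left(-6 \right)} n{\left(W{\left(4,-4 \right)} \right)} = - 42 \cdot 12 \left(-6\right) \frac{6 + \left(-2 + 4\right)}{-2 + 4} = \left(-42\right) \left(-72\right) \frac{6 + 2}{2} = 3024 \cdot \frac{1}{2} \cdot 8 = 3024 \cdot 4 = 12096$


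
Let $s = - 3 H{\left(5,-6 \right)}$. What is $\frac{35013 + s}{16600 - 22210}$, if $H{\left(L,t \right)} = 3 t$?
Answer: $- \frac{11689}{1870} \approx -6.2508$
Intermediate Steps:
$s = 54$ ($s = - 3 \cdot 3 \left(-6\right) = \left(-3\right) \left(-18\right) = 54$)
$\frac{35013 + s}{16600 - 22210} = \frac{35013 + 54}{16600 - 22210} = \frac{35067}{-5610} = 35067 \left(- \frac{1}{5610}\right) = - \frac{11689}{1870}$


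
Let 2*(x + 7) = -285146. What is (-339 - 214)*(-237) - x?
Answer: 273641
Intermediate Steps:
x = -142580 (x = -7 + (½)*(-285146) = -7 - 142573 = -142580)
(-339 - 214)*(-237) - x = (-339 - 214)*(-237) - 1*(-142580) = -553*(-237) + 142580 = 131061 + 142580 = 273641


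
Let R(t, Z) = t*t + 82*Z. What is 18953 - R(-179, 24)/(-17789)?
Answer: 337188926/17789 ≈ 18955.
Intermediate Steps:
R(t, Z) = t**2 + 82*Z
18953 - R(-179, 24)/(-17789) = 18953 - ((-179)**2 + 82*24)/(-17789) = 18953 - (32041 + 1968)*(-1)/17789 = 18953 - 34009*(-1)/17789 = 18953 - 1*(-34009/17789) = 18953 + 34009/17789 = 337188926/17789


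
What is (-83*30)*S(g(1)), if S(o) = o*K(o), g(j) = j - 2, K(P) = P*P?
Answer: 2490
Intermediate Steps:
K(P) = P**2
g(j) = -2 + j
S(o) = o**3 (S(o) = o*o**2 = o**3)
(-83*30)*S(g(1)) = (-83*30)*(-2 + 1)**3 = -2490*(-1)**3 = -2490*(-1) = 2490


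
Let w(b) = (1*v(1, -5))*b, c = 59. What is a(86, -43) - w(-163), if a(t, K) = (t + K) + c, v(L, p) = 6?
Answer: 1080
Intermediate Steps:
w(b) = 6*b (w(b) = (1*6)*b = 6*b)
a(t, K) = 59 + K + t (a(t, K) = (t + K) + 59 = (K + t) + 59 = 59 + K + t)
a(86, -43) - w(-163) = (59 - 43 + 86) - 6*(-163) = 102 - 1*(-978) = 102 + 978 = 1080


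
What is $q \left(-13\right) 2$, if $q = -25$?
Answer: $650$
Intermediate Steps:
$q \left(-13\right) 2 = \left(-25\right) \left(-13\right) 2 = 325 \cdot 2 = 650$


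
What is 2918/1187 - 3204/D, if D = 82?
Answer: -1781936/48667 ≈ -36.615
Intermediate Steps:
2918/1187 - 3204/D = 2918/1187 - 3204/82 = 2918*(1/1187) - 3204*1/82 = 2918/1187 - 1602/41 = -1781936/48667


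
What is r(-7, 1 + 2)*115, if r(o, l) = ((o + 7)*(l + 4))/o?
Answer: 0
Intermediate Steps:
r(o, l) = (4 + l)*(7 + o)/o (r(o, l) = ((7 + o)*(4 + l))/o = ((4 + l)*(7 + o))/o = (4 + l)*(7 + o)/o)
r(-7, 1 + 2)*115 = ((28 + 7*(1 + 2) - 7*(4 + (1 + 2)))/(-7))*115 = -(28 + 7*3 - 7*(4 + 3))/7*115 = -(28 + 21 - 7*7)/7*115 = -(28 + 21 - 49)/7*115 = -⅐*0*115 = 0*115 = 0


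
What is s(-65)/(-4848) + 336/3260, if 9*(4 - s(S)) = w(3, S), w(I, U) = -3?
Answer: 1211101/11853360 ≈ 0.10217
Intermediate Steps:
s(S) = 13/3 (s(S) = 4 - ⅑*(-3) = 4 + ⅓ = 13/3)
s(-65)/(-4848) + 336/3260 = (13/3)/(-4848) + 336/3260 = (13/3)*(-1/4848) + 336*(1/3260) = -13/14544 + 84/815 = 1211101/11853360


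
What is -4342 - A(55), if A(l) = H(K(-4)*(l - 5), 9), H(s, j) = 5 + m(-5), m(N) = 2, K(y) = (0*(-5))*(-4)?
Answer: -4349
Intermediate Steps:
K(y) = 0 (K(y) = 0*(-4) = 0)
H(s, j) = 7 (H(s, j) = 5 + 2 = 7)
A(l) = 7
-4342 - A(55) = -4342 - 1*7 = -4342 - 7 = -4349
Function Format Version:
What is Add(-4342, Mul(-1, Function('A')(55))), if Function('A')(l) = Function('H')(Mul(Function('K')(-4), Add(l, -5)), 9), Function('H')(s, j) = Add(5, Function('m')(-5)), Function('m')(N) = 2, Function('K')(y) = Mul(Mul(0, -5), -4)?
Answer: -4349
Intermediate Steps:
Function('K')(y) = 0 (Function('K')(y) = Mul(0, -4) = 0)
Function('H')(s, j) = 7 (Function('H')(s, j) = Add(5, 2) = 7)
Function('A')(l) = 7
Add(-4342, Mul(-1, Function('A')(55))) = Add(-4342, Mul(-1, 7)) = Add(-4342, -7) = -4349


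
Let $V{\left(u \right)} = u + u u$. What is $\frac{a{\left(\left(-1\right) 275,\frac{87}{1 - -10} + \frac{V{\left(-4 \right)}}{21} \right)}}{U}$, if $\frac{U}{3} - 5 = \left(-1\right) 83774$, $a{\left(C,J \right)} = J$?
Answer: $- \frac{653}{19350639} \approx -3.3746 \cdot 10^{-5}$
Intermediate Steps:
$V{\left(u \right)} = u + u^{2}$
$U = -251307$ ($U = 15 + 3 \left(\left(-1\right) 83774\right) = 15 + 3 \left(-83774\right) = 15 - 251322 = -251307$)
$\frac{a{\left(\left(-1\right) 275,\frac{87}{1 - -10} + \frac{V{\left(-4 \right)}}{21} \right)}}{U} = \frac{\frac{87}{1 - -10} + \frac{\left(-4\right) \left(1 - 4\right)}{21}}{-251307} = \left(\frac{87}{1 + 10} + \left(-4\right) \left(-3\right) \frac{1}{21}\right) \left(- \frac{1}{251307}\right) = \left(\frac{87}{11} + 12 \cdot \frac{1}{21}\right) \left(- \frac{1}{251307}\right) = \left(87 \cdot \frac{1}{11} + \frac{4}{7}\right) \left(- \frac{1}{251307}\right) = \left(\frac{87}{11} + \frac{4}{7}\right) \left(- \frac{1}{251307}\right) = \frac{653}{77} \left(- \frac{1}{251307}\right) = - \frac{653}{19350639}$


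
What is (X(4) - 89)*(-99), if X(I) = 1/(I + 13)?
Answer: 149688/17 ≈ 8805.2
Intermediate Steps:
X(I) = 1/(13 + I)
(X(4) - 89)*(-99) = (1/(13 + 4) - 89)*(-99) = (1/17 - 89)*(-99) = -1512/17*(-99) = 149688/17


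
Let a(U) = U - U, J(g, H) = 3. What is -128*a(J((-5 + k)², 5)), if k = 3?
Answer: 0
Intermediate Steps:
a(U) = 0
-128*a(J((-5 + k)², 5)) = -128*0 = 0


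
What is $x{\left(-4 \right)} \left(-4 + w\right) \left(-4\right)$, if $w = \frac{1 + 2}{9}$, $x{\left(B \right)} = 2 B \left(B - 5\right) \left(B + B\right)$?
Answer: $-8448$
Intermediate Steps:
$x{\left(B \right)} = 4 B^{2} \left(-5 + B\right)$ ($x{\left(B \right)} = 2 B \left(-5 + B\right) 2 B = 2 B 2 B \left(-5 + B\right) = 4 B^{2} \left(-5 + B\right)$)
$w = \frac{1}{3}$ ($w = 3 \cdot \frac{1}{9} = \frac{1}{3} \approx 0.33333$)
$x{\left(-4 \right)} \left(-4 + w\right) \left(-4\right) = 4 \left(-4\right)^{2} \left(-5 - 4\right) \left(-4 + \frac{1}{3}\right) \left(-4\right) = 4 \cdot 16 \left(-9\right) \left(- \frac{11}{3}\right) \left(-4\right) = \left(-576\right) \left(- \frac{11}{3}\right) \left(-4\right) = 2112 \left(-4\right) = -8448$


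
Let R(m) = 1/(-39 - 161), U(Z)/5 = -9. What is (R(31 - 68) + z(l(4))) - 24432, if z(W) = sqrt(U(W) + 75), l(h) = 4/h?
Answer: -4886401/200 + sqrt(30) ≈ -24427.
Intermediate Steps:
U(Z) = -45 (U(Z) = 5*(-9) = -45)
z(W) = sqrt(30) (z(W) = sqrt(-45 + 75) = sqrt(30))
R(m) = -1/200 (R(m) = 1/(-200) = -1/200)
(R(31 - 68) + z(l(4))) - 24432 = (-1/200 + sqrt(30)) - 24432 = -4886401/200 + sqrt(30)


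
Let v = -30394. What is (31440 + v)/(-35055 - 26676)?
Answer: -1046/61731 ≈ -0.016944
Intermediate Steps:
(31440 + v)/(-35055 - 26676) = (31440 - 30394)/(-35055 - 26676) = 1046/(-61731) = 1046*(-1/61731) = -1046/61731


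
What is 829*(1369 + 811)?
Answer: 1807220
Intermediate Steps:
829*(1369 + 811) = 829*2180 = 1807220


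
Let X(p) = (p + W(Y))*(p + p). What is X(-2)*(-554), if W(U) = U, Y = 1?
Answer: -2216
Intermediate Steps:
X(p) = 2*p*(1 + p) (X(p) = (p + 1)*(p + p) = (1 + p)*(2*p) = 2*p*(1 + p))
X(-2)*(-554) = (2*(-2)*(1 - 2))*(-554) = (2*(-2)*(-1))*(-554) = 4*(-554) = -2216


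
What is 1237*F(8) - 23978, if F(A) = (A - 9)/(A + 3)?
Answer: -264995/11 ≈ -24090.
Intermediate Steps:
F(A) = (-9 + A)/(3 + A)
1237*F(8) - 23978 = 1237*((-9 + 8)/(3 + 8)) - 23978 = 1237*(-1/11) - 23978 = -1237/11 - 23978 = -264995/11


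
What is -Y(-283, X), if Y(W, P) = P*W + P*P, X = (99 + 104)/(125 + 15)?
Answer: 163299/400 ≈ 408.25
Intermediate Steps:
X = 29/20 (X = 203/140 = 203*(1/140) = 29/20 ≈ 1.4500)
Y(W, P) = P² + P*W (Y(W, P) = P*W + P² = P² + P*W)
-Y(-283, X) = -29*(29/20 - 283)/20 = -29*(-5631)/(20*20) = -1*(-163299/400) = 163299/400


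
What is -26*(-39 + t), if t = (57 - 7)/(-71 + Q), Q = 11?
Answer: 3107/3 ≈ 1035.7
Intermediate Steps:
t = -⅚ (t = (57 - 7)/(-71 + 11) = 50/(-60) = 50*(-1/60) = -⅚ ≈ -0.83333)
-26*(-39 + t) = -26*(-39 - ⅚) = -26*(-239/6) = 3107/3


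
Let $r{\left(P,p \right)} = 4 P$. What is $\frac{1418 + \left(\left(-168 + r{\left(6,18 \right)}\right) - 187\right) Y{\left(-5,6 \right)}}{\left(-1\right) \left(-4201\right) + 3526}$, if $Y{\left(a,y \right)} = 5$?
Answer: $- \frac{237}{7727} \approx -0.030672$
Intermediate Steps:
$\frac{1418 + \left(\left(-168 + r{\left(6,18 \right)}\right) - 187\right) Y{\left(-5,6 \right)}}{\left(-1\right) \left(-4201\right) + 3526} = \frac{1418 + \left(\left(-168 + 4 \cdot 6\right) - 187\right) 5}{\left(-1\right) \left(-4201\right) + 3526} = \frac{1418 + \left(\left(-168 + 24\right) - 187\right) 5}{4201 + 3526} = \frac{1418 + \left(-144 - 187\right) 5}{7727} = \left(1418 - 1655\right) \frac{1}{7727} = \left(-237\right) \frac{1}{7727} = - \frac{237}{7727}$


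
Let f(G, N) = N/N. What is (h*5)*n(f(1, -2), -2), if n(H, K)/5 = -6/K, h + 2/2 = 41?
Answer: 3000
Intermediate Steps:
f(G, N) = 1
h = 40 (h = -1 + 41 = 40)
n(H, K) = -30/K (n(H, K) = 5*(-6/K) = -30/K)
(h*5)*n(f(1, -2), -2) = (40*5)*(-30/(-2)) = 200*(-30*(-½)) = 200*15 = 3000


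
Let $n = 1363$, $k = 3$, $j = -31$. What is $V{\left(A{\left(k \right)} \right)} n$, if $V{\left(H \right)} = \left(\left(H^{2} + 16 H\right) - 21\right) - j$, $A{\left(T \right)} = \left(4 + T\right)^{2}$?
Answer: $4354785$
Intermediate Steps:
$V{\left(H \right)} = 10 + H^{2} + 16 H$ ($V{\left(H \right)} = \left(\left(H^{2} + 16 H\right) - 21\right) - -31 = \left(-21 + H^{2} + 16 H\right) + 31 = 10 + H^{2} + 16 H$)
$V{\left(A{\left(k \right)} \right)} n = \left(10 + \left(\left(4 + 3\right)^{2}\right)^{2} + 16 \left(4 + 3\right)^{2}\right) 1363 = \left(10 + \left(7^{2}\right)^{2} + 16 \cdot 7^{2}\right) 1363 = \left(10 + 49^{2} + 16 \cdot 49\right) 1363 = \left(10 + 2401 + 784\right) 1363 = 3195 \cdot 1363 = 4354785$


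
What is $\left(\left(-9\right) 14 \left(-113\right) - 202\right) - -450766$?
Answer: $464802$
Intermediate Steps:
$\left(\left(-9\right) 14 \left(-113\right) - 202\right) - -450766 = \left(\left(-126\right) \left(-113\right) - 202\right) + 450766 = \left(14238 - 202\right) + 450766 = 14036 + 450766 = 464802$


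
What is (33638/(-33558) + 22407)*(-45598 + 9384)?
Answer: -13614661774076/16779 ≈ -8.1141e+8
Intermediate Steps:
(33638/(-33558) + 22407)*(-45598 + 9384) = (33638*(-1/33558) + 22407)*(-36214) = (-16819/16779 + 22407)*(-36214) = (375950234/16779)*(-36214) = -13614661774076/16779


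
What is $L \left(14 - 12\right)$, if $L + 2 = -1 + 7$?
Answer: $8$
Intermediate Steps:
$L = 4$ ($L = -2 + \left(-1 + 7\right) = -2 + 6 = 4$)
$L \left(14 - 12\right) = 4 \left(14 - 12\right) = 4 \cdot 2 = 8$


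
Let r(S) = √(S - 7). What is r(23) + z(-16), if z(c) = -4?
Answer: 0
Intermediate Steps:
r(S) = √(-7 + S)
r(23) + z(-16) = √(-7 + 23) - 4 = √16 - 4 = 4 - 4 = 0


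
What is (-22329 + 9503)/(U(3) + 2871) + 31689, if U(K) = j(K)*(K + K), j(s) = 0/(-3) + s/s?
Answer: 91156427/2877 ≈ 31685.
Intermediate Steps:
j(s) = 1 (j(s) = 0*(-1/3) + 1 = 0 + 1 = 1)
U(K) = 2*K (U(K) = 1*(K + K) = 1*(2*K) = 2*K)
(-22329 + 9503)/(U(3) + 2871) + 31689 = (-22329 + 9503)/(2*3 + 2871) + 31689 = -12826/(6 + 2871) + 31689 = -12826/2877 + 31689 = 91156427/2877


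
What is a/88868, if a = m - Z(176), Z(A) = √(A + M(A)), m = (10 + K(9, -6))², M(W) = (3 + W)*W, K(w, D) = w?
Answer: 361/88868 - 6*√55/22217 ≈ 0.0020594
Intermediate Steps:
M(W) = W*(3 + W)
m = 361 (m = (10 + 9)² = 19² = 361)
Z(A) = √(A + A*(3 + A))
a = 361 - 24*√55 (a = 361 - √(176*(4 + 176)) = 361 - √(176*180) = 361 - √31680 = 361 - 24*√55 ≈ 183.01)
a/88868 = (361 - 24*√55)/88868 = (361 - 24*√55)*(1/88868) = 361/88868 - 6*√55/22217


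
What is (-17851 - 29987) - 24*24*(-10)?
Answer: -42078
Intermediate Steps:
(-17851 - 29987) - 24*24*(-10) = -47838 - 576*(-10) = -47838 + 5760 = -42078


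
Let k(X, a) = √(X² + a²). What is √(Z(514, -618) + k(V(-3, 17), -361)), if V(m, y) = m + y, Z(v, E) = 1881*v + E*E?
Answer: √(1348758 + √130517) ≈ 1161.5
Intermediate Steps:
Z(v, E) = E² + 1881*v (Z(v, E) = 1881*v + E² = E² + 1881*v)
√(Z(514, -618) + k(V(-3, 17), -361)) = √(((-618)² + 1881*514) + √((-3 + 17)² + (-361)²)) = √((381924 + 966834) + √(14² + 130321)) = √(1348758 + √(196 + 130321)) = √(1348758 + √130517)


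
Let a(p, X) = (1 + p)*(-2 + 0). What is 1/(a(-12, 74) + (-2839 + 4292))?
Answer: 1/1475 ≈ 0.00067797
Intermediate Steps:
a(p, X) = -2 - 2*p (a(p, X) = (1 + p)*(-2) = -2 - 2*p)
1/(a(-12, 74) + (-2839 + 4292)) = 1/((-2 - 2*(-12)) + (-2839 + 4292)) = 1/((-2 + 24) + 1453) = 1/(22 + 1453) = 1/1475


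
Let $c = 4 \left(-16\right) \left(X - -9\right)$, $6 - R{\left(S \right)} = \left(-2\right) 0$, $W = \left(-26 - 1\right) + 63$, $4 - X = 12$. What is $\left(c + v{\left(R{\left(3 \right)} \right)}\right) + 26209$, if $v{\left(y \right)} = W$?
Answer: $26181$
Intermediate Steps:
$X = -8$ ($X = 4 - 12 = -8$)
$W = 36$ ($W = -27 + 63 = 36$)
$R{\left(S \right)} = 6$ ($R{\left(S \right)} = 6 - \left(-2\right) 0 = 6 - 0 = 6 + 0 = 6$)
$v{\left(y \right)} = 36$
$c = -64$ ($c = 4 \left(-16\right) \left(-8 - -9\right) = - 64 \left(-8 + 9\right) = \left(-64\right) 1 = -64$)
$\left(c + v{\left(R{\left(3 \right)} \right)}\right) + 26209 = \left(-64 + 36\right) + 26209 = -28 + 26209 = 26181$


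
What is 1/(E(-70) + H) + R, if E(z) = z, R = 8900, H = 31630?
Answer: 280884001/31560 ≈ 8900.0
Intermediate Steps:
1/(E(-70) + H) + R = 1/(-70 + 31630) + 8900 = 1/31560 + 8900 = 280884001/31560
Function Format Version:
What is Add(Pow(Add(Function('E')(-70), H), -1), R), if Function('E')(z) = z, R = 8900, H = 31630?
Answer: Rational(280884001, 31560) ≈ 8900.0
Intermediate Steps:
Add(Pow(Add(Function('E')(-70), H), -1), R) = Add(Pow(Add(-70, 31630), -1), 8900) = Add(Pow(31560, -1), 8900) = Add(Rational(1, 31560), 8900) = Rational(280884001, 31560)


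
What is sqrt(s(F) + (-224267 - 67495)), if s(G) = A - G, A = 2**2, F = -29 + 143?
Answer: 4*I*sqrt(18242) ≈ 540.25*I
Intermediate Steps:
F = 114
A = 4
s(G) = 4 - G
sqrt(s(F) + (-224267 - 67495)) = sqrt((4 - 1*114) + (-224267 - 67495)) = sqrt((4 - 114) - 291762) = sqrt(-110 - 291762) = sqrt(-291872) = 4*I*sqrt(18242)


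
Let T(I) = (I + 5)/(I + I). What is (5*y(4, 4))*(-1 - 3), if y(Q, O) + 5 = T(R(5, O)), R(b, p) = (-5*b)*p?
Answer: 181/2 ≈ 90.500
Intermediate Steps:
R(b, p) = -5*b*p
T(I) = (5 + I)/(2*I) (T(I) = (5 + I)/((2*I)) = (5 + I)*(1/(2*I)) = (5 + I)/(2*I))
y(Q, O) = -5 - (5 - 25*O)/(50*O) (y(Q, O) = -5 + (5 - 5*5*O)/(2*((-5*5*O))) = -5 + (5 - 25*O)/(2*((-25*O))) = -5 + (-1/(25*O))*(5 - 25*O)/2 = -5 - (5 - 25*O)/(50*O))
(5*y(4, 4))*(-1 - 3) = (5*((⅒)*(-1 - 45*4)/4))*(-1 - 3) = (5*((⅒)*(¼)*(-1 - 180)))*(-4) = (5*((⅒)*(¼)*(-181)))*(-4) = (5*(-181/40))*(-4) = -181/8*(-4) = 181/2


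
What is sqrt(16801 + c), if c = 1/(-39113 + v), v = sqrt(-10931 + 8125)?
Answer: sqrt((657137512 - 16801*I*sqrt(2806))/(39113 - I*sqrt(2806))) ≈ 129.62 - 0.e-10*I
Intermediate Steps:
v = I*sqrt(2806) (v = sqrt(-2806) = I*sqrt(2806) ≈ 52.972*I)
c = 1/(-39113 + I*sqrt(2806)) ≈ -2.5567e-5 - 3.463e-8*I
sqrt(16801 + c) = sqrt(16801 + (-39113/1529829575 - I*sqrt(2806)/1529829575)) = sqrt(25702666650462/1529829575 - I*sqrt(2806)/1529829575)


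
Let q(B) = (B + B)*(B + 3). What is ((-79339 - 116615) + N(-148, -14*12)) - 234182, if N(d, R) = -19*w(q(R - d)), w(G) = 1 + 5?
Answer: -430250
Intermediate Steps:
q(B) = 2*B*(3 + B) (q(B) = (2*B)*(3 + B) = 2*B*(3 + B))
w(G) = 6
N(d, R) = -114 (N(d, R) = -19*6 = -114)
((-79339 - 116615) + N(-148, -14*12)) - 234182 = ((-79339 - 116615) - 114) - 234182 = (-195954 - 114) - 234182 = -196068 - 234182 = -430250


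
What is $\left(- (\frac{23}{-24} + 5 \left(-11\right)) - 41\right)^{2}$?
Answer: $\frac{128881}{576} \approx 223.75$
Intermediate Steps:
$\left(- (\frac{23}{-24} + 5 \left(-11\right)) - 41\right)^{2} = \left(- (23 \left(- \frac{1}{24}\right) - 55) - 41\right)^{2} = \left(- (- \frac{23}{24} - 55) - 41\right)^{2} = \left(\left(-1\right) \left(- \frac{1343}{24}\right) - 41\right)^{2} = \left(\frac{1343}{24} - 41\right)^{2} = \left(\frac{359}{24}\right)^{2} = \frac{128881}{576}$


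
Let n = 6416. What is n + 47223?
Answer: 53639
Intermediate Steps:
n + 47223 = 6416 + 47223 = 53639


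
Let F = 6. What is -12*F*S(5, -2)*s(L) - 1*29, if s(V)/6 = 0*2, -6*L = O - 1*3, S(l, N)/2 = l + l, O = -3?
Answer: -29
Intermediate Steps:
S(l, N) = 4*l (S(l, N) = 2*(l + l) = 2*(2*l) = 4*l)
L = 1 (L = -(-3 - 1*3)/6 = -(-3 - 3)/6 = -⅙*(-6) = 1)
s(V) = 0 (s(V) = 6*(0*2) = 6*0 = 0)
-12*F*S(5, -2)*s(L) - 1*29 = -12*6*(4*5)*0 - 1*29 = -12*6*20*0 - 29 = -1440*0 - 29 = -12*0 - 29 = 0 - 29 = -29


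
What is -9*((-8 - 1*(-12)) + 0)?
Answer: -36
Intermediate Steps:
-9*((-8 - 1*(-12)) + 0) = -9*((-8 + 12) + 0) = -9*(4 + 0) = -9*4 = -36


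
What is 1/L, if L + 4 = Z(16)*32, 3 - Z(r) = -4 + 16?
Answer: -1/292 ≈ -0.0034247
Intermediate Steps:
Z(r) = -9 (Z(r) = 3 - (-4 + 16) = 3 - 1*12 = 3 - 12 = -9)
L = -292 (L = -4 - 9*32 = -4 - 288 = -292)
1/L = 1/(-292) = -1/292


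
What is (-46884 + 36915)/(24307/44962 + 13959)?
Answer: -448226178/627648865 ≈ -0.71414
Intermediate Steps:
(-46884 + 36915)/(24307/44962 + 13959) = -9969/(24307*(1/44962) + 13959) = -9969/(24307/44962 + 13959) = -9969/627648865/44962 = -9969*44962/627648865 = -448226178/627648865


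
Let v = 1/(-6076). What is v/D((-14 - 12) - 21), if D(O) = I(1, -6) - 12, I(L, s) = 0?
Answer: 1/72912 ≈ 1.3715e-5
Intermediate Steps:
v = -1/6076 ≈ -0.00016458
D(O) = -12 (D(O) = 0 - 12 = -12)
v/D((-14 - 12) - 21) = -1/6076/(-12) = -1/6076*(-1/12) = 1/72912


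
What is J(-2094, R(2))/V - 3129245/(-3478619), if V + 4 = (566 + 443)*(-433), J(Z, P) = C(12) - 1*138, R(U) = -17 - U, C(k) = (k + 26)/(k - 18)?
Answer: 4103017051262/4559436359157 ≈ 0.89990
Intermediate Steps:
C(k) = (26 + k)/(-18 + k)
J(Z, P) = -433/3 (J(Z, P) = (26 + 12)/(-18 + 12) - 1*138 = 38/(-6) - 138 = -1/6*38 - 138 = -19/3 - 138 = -433/3)
V = -436901 (V = -4 + (566 + 443)*(-433) = -4 + 1009*(-433) = -4 - 436897 = -436901)
J(-2094, R(2))/V - 3129245/(-3478619) = -433/3/(-436901) - 3129245/(-3478619) = -433/3*(-1/436901) - 3129245*(-1/3478619) = 433/1310703 + 3129245/3478619 = 4103017051262/4559436359157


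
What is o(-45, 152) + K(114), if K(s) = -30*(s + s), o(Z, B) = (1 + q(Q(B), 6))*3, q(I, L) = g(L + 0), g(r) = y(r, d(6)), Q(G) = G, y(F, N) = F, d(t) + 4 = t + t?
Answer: -6819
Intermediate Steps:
d(t) = -4 + 2*t (d(t) = -4 + (t + t) = -4 + 2*t)
g(r) = r
q(I, L) = L (q(I, L) = L + 0 = L)
o(Z, B) = 21 (o(Z, B) = (1 + 6)*3 = 7*3 = 21)
K(s) = -60*s
o(-45, 152) + K(114) = 21 - 60*114 = 21 - 6840 = -6819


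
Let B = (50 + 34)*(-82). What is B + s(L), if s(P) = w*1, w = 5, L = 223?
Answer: -6883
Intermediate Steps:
B = -6888 (B = 84*(-82) = -6888)
s(P) = 5 (s(P) = 5*1 = 5)
B + s(L) = -6888 + 5 = -6883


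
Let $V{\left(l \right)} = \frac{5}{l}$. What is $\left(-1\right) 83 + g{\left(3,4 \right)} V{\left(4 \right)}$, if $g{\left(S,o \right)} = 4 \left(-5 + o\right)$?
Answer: $-88$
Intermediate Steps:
$g{\left(S,o \right)} = -20 + 4 o$
$\left(-1\right) 83 + g{\left(3,4 \right)} V{\left(4 \right)} = \left(-1\right) 83 + \left(-20 + 4 \cdot 4\right) \frac{5}{4} = -83 + \left(-20 + 16\right) 5 \cdot \frac{1}{4} = -83 - 5 = -88$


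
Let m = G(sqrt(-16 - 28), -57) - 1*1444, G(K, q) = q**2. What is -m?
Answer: -1805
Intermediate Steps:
m = 1805 (m = (-57)**2 - 1*1444 = 3249 - 1444 = 1805)
-m = -1*1805 = -1805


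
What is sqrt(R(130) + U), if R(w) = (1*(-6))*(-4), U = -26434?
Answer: I*sqrt(26410) ≈ 162.51*I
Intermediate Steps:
R(w) = 24 (R(w) = -6*(-4) = 24)
sqrt(R(130) + U) = sqrt(24 - 26434) = sqrt(-26410) = I*sqrt(26410)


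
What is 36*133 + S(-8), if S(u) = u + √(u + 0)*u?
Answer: 4780 - 16*I*√2 ≈ 4780.0 - 22.627*I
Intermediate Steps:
S(u) = u + u^(3/2) (S(u) = u + √u*u = u + u^(3/2))
36*133 + S(-8) = 36*133 + (-8 + (-8)^(3/2)) = 4788 + (-8 - 16*I*√2) = 4780 - 16*I*√2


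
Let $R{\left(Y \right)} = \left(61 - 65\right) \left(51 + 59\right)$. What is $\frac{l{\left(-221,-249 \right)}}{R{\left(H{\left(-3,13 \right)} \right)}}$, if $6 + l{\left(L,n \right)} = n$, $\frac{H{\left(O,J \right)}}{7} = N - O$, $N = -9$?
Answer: $\frac{51}{88} \approx 0.57955$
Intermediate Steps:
$H{\left(O,J \right)} = -63 - 7 O$ ($H{\left(O,J \right)} = 7 \left(-9 - O\right) = -63 - 7 O$)
$l{\left(L,n \right)} = -6 + n$
$R{\left(Y \right)} = -440$ ($R{\left(Y \right)} = \left(-4\right) 110 = -440$)
$\frac{l{\left(-221,-249 \right)}}{R{\left(H{\left(-3,13 \right)} \right)}} = \frac{-6 - 249}{-440} = \left(-255\right) \left(- \frac{1}{440}\right) = \frac{51}{88}$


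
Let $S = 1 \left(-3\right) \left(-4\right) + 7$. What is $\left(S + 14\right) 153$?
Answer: $5049$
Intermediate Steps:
$S = 19$ ($S = \left(-3\right) \left(-4\right) + 7 = 12 + 7 = 19$)
$\left(S + 14\right) 153 = \left(19 + 14\right) 153 = 33 \cdot 153 = 5049$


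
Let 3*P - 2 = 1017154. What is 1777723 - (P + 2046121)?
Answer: -607450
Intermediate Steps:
P = 339052 (P = 2/3 + (1/3)*1017154 = 2/3 + 1017154/3 = 339052)
1777723 - (P + 2046121) = 1777723 - (339052 + 2046121) = 1777723 - 1*2385173 = 1777723 - 2385173 = -607450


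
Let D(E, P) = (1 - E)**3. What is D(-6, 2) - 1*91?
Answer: 252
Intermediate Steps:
D(-6, 2) - 1*91 = -(-1 - 6)**3 - 1*91 = -1*(-7)**3 - 91 = -1*(-343) - 91 = 343 - 91 = 252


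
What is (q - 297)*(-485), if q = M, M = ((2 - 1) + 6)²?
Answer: 120280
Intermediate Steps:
M = 49 (M = (1 + 6)² = 7² = 49)
q = 49
(q - 297)*(-485) = (49 - 297)*(-485) = -248*(-485) = 120280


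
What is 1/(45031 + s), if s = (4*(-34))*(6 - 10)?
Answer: 1/45575 ≈ 2.1942e-5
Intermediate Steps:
s = 544 (s = -136*(-4) = 544)
1/(45031 + s) = 1/(45031 + 544) = 1/45575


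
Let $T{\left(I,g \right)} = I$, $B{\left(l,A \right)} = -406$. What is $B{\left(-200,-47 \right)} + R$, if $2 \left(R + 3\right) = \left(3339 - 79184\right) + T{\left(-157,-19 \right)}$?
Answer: $-38410$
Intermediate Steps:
$R = -38004$ ($R = -3 + \frac{\left(3339 - 79184\right) - 157}{2} = -3 + \frac{-75845 - 157}{2} = -3 + \frac{1}{2} \left(-76002\right) = -3 - 38001 = -38004$)
$B{\left(-200,-47 \right)} + R = -406 - 38004 = -38410$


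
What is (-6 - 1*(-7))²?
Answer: 1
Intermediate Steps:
(-6 - 1*(-7))² = (-6 + 7)² = 1² = 1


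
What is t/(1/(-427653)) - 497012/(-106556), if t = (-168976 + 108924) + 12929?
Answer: 31578642071182/1567 ≈ 2.0152e+10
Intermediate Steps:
t = -47123 (t = -60052 + 12929 = -47123)
t/(1/(-427653)) - 497012/(-106556) = -47123/(1/(-427653)) - 497012/(-106556) = -47123/(-1/427653) - 497012*(-1/106556) = -47123*(-427653) + 7309/1567 = 20152292319 + 7309/1567 = 31578642071182/1567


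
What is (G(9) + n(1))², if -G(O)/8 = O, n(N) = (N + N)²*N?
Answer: 4624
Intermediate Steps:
n(N) = 4*N³ (n(N) = (2*N)²*N = (4*N²)*N = 4*N³)
G(O) = -8*O
(G(9) + n(1))² = (-8*9 + 4*1³)² = (-72 + 4*1)² = (-72 + 4)² = (-68)² = 4624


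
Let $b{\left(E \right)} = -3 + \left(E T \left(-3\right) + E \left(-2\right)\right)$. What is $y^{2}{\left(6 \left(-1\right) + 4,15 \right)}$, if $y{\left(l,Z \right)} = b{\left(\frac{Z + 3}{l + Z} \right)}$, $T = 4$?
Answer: $\frac{84681}{169} \approx 501.07$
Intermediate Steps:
$b{\left(E \right)} = -3 - 14 E$ ($b{\left(E \right)} = -3 + \left(E 4 \left(-3\right) + E \left(-2\right)\right) = -3 - \left(2 E - 4 E \left(-3\right)\right) = -3 - 14 E$)
$y{\left(l,Z \right)} = -3 - \frac{14 \left(3 + Z\right)}{Z + l}$ ($y{\left(l,Z \right)} = -3 - 14 \frac{Z + 3}{l + Z} = -3 - 14 \frac{3 + Z}{Z + l} = -3 - \frac{14 \left(3 + Z\right)}{Z + l}$)
$y^{2}{\left(6 \left(-1\right) + 4,15 \right)} = \left(\frac{-42 - 255 - 3 \left(6 \left(-1\right) + 4\right)}{15 + \left(6 \left(-1\right) + 4\right)}\right)^{2} = \left(\frac{-42 - 255 - 3 \left(-6 + 4\right)}{15 + \left(-6 + 4\right)}\right)^{2} = \left(\frac{-42 - 255 - -6}{15 - 2}\right)^{2} = \left(\frac{-42 - 255 + 6}{13}\right)^{2} = \left(\frac{1}{13} \left(-291\right)\right)^{2} = \left(- \frac{291}{13}\right)^{2} = \frac{84681}{169}$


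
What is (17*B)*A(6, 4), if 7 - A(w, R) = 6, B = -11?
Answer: -187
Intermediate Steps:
A(w, R) = 1 (A(w, R) = 7 - 1*6 = 7 - 6 = 1)
(17*B)*A(6, 4) = (17*(-11))*1 = -187*1 = -187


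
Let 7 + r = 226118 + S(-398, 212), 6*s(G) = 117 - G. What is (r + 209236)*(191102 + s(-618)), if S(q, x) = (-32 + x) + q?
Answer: 166414650921/2 ≈ 8.3207e+10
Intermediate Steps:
S(q, x) = -32 + q + x
s(G) = 39/2 - G/6 (s(G) = (117 - G)/6 = 39/2 - G/6)
r = 225893 (r = -7 + (226118 + (-32 - 398 + 212)) = -7 + (226118 - 218) = -7 + 225900 = 225893)
(r + 209236)*(191102 + s(-618)) = (225893 + 209236)*(191102 + (39/2 - ⅙*(-618))) = 435129*(191102 + (39/2 + 103)) = 435129*(191102 + 245/2) = 435129*(382449/2) = 166414650921/2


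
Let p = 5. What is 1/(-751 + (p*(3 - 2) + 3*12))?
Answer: -1/710 ≈ -0.0014085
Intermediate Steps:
1/(-751 + (p*(3 - 2) + 3*12)) = 1/(-751 + (5*(3 - 2) + 3*12)) = 1/(-751 + (5*1 + 36)) = 1/(-751 + (5 + 36)) = 1/(-751 + 41) = 1/(-710) = -1/710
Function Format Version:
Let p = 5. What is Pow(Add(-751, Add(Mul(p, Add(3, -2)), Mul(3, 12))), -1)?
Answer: Rational(-1, 710) ≈ -0.0014085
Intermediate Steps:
Pow(Add(-751, Add(Mul(p, Add(3, -2)), Mul(3, 12))), -1) = Pow(Add(-751, Add(Mul(5, Add(3, -2)), Mul(3, 12))), -1) = Pow(Add(-751, Add(Mul(5, 1), 36)), -1) = Pow(Add(-751, Add(5, 36)), -1) = Pow(Add(-751, 41), -1) = Pow(-710, -1) = Rational(-1, 710)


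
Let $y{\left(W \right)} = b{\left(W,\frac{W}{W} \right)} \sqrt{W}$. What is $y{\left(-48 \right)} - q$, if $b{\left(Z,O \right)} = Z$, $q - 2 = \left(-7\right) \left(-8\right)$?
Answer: $-58 - 192 i \sqrt{3} \approx -58.0 - 332.55 i$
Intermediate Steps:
$q = 58$ ($q = 2 - -56 = 2 + 56 = 58$)
$y{\left(W \right)} = W^{\frac{3}{2}}$ ($y{\left(W \right)} = W \sqrt{W} = W^{\frac{3}{2}}$)
$y{\left(-48 \right)} - q = \left(-48\right)^{\frac{3}{2}} - 58 = - 192 i \sqrt{3} - 58 = -58 - 192 i \sqrt{3}$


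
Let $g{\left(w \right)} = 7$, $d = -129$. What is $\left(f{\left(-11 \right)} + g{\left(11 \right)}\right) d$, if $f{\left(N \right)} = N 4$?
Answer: $4773$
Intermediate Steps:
$f{\left(N \right)} = 4 N$
$\left(f{\left(-11 \right)} + g{\left(11 \right)}\right) d = \left(4 \left(-11\right) + 7\right) \left(-129\right) = \left(-44 + 7\right) \left(-129\right) = \left(-37\right) \left(-129\right) = 4773$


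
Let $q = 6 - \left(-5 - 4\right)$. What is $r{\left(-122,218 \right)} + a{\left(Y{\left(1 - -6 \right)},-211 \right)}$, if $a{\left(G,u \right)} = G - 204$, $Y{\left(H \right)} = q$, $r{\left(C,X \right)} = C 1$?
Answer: $-311$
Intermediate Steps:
$q = 15$ ($q = 6 - \left(-5 - 4\right) = 6 - -9 = 6 + 9 = 15$)
$r{\left(C,X \right)} = C$
$Y{\left(H \right)} = 15$
$a{\left(G,u \right)} = -204 + G$
$r{\left(-122,218 \right)} + a{\left(Y{\left(1 - -6 \right)},-211 \right)} = -122 + \left(-204 + 15\right) = -122 - 189 = -311$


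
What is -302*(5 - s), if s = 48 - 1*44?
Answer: -302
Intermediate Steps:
s = 4 (s = 48 - 44 = 4)
-302*(5 - s) = -302*(5 - 1*4) = -302*(5 - 4) = -302*1 = -302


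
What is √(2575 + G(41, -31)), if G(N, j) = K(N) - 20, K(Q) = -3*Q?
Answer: 8*√38 ≈ 49.315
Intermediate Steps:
G(N, j) = -20 - 3*N (G(N, j) = -3*N - 20 = -20 - 3*N)
√(2575 + G(41, -31)) = √(2575 + (-20 - 3*41)) = √(2575 + (-20 - 123)) = √(2575 - 143) = √2432 = 8*√38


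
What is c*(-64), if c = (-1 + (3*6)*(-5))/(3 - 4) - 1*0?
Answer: -5824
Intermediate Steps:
c = 91 (c = (-1 + 18*(-5))/(-1) + 0 = (-1 - 90)*(-1) + 0 = -91*(-1) + 0 = 91 + 0 = 91)
c*(-64) = 91*(-64) = -5824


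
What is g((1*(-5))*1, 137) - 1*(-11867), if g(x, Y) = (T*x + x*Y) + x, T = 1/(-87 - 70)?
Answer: 1754794/157 ≈ 11177.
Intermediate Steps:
T = -1/157 (T = 1/(-157) = -1/157 ≈ -0.0063694)
g(x, Y) = 156*x/157 + Y*x (g(x, Y) = (-x/157 + x*Y) + x = (-x/157 + Y*x) + x = 156*x/157 + Y*x)
g((1*(-5))*1, 137) - 1*(-11867) = ((1*(-5))*1)*(156 + 157*137)/157 - 1*(-11867) = (-5*1)*(156 + 21509)/157 + 11867 = (1/157)*(-5)*21665 + 11867 = -108325/157 + 11867 = 1754794/157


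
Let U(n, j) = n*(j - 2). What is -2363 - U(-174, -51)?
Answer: -11585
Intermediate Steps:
U(n, j) = n*(-2 + j)
-2363 - U(-174, -51) = -2363 - (-174)*(-2 - 51) = -2363 - (-174)*(-53) = -2363 - 1*9222 = -2363 - 9222 = -11585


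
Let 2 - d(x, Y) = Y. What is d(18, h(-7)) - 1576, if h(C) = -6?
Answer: -1568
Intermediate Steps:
d(x, Y) = 2 - Y
d(18, h(-7)) - 1576 = (2 - 1*(-6)) - 1576 = (2 + 6) - 1576 = 8 - 1576 = -1568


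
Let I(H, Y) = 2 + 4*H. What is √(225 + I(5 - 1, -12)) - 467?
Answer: -467 + 9*√3 ≈ -451.41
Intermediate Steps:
√(225 + I(5 - 1, -12)) - 467 = √(225 + (2 + 4*(5 - 1))) - 467 = √(225 + (2 + 4*4)) - 467 = √(225 + (2 + 16)) - 467 = √(225 + 18) - 467 = √243 - 467 = 9*√3 - 467 = -467 + 9*√3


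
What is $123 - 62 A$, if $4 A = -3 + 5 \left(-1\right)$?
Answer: $247$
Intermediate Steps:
$A = -2$ ($A = \frac{-3 + 5 \left(-1\right)}{4} = \frac{-3 - 5}{4} = \frac{1}{4} \left(-8\right) = -2$)
$123 - 62 A = 123 - -124 = 123 + 124 = 247$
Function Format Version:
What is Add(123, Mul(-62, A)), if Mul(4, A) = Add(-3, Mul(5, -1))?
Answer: 247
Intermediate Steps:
A = -2 (A = Mul(Rational(1, 4), Add(-3, Mul(5, -1))) = Mul(Rational(1, 4), Add(-3, -5)) = Mul(Rational(1, 4), -8) = -2)
Add(123, Mul(-62, A)) = Add(123, Mul(-62, -2)) = Add(123, 124) = 247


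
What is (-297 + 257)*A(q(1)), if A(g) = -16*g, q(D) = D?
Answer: 640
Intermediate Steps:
(-297 + 257)*A(q(1)) = (-297 + 257)*(-16*1) = -40*(-16) = 640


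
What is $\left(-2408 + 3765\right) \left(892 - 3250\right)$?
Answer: $-3199806$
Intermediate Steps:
$\left(-2408 + 3765\right) \left(892 - 3250\right) = 1357 \left(-2358\right) = -3199806$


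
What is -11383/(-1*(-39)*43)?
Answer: -11383/1677 ≈ -6.7877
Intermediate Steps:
-11383/(-1*(-39)*43) = -11383/(39*43) = -11383/1677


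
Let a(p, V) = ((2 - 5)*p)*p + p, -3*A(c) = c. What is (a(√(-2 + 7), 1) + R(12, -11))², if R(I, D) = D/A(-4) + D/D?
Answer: 8001/16 - 89*√5/2 ≈ 400.56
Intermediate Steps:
A(c) = -c/3
a(p, V) = p - 3*p² (a(p, V) = (-3*p)*p + p = -3*p² + p = p - 3*p²)
R(I, D) = 1 + 3*D/4 (R(I, D) = D/((-⅓*(-4))) + D/D = D/(4/3) + 1 = D*(¾) + 1 = 3*D/4 + 1 = 1 + 3*D/4)
(a(√(-2 + 7), 1) + R(12, -11))² = (√(-2 + 7)*(1 - 3*√(-2 + 7)) + (1 + (¾)*(-11)))² = (√5*(1 - 3*√5) + (1 - 33/4))² = (√5*(1 - 3*√5) - 29/4)² = (-29/4 + √5*(1 - 3*√5))²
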